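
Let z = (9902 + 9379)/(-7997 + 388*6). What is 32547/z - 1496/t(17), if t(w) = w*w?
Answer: -1046116253/109259 ≈ -9574.6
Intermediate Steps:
z = -19281/5669 (z = 19281/(-7997 + 2328) = 19281/(-5669) = 19281*(-1/5669) = -19281/5669 ≈ -3.4011)
t(w) = w²
32547/z - 1496/t(17) = 32547/(-19281/5669) - 1496/(17²) = 32547*(-5669/19281) - 1496/289 = -61502981/6427 - 1496*1/289 = -61502981/6427 - 88/17 = -1046116253/109259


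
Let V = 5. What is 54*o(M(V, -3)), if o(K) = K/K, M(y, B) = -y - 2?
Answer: 54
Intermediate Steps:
M(y, B) = -2 - y
o(K) = 1
54*o(M(V, -3)) = 54*1 = 54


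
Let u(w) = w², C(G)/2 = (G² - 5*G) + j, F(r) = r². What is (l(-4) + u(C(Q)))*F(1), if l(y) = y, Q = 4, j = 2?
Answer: 12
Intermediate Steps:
C(G) = 4 - 10*G + 2*G² (C(G) = 2*((G² - 5*G) + 2) = 2*(2 + G² - 5*G) = 4 - 10*G + 2*G²)
(l(-4) + u(C(Q)))*F(1) = (-4 + (4 - 10*4 + 2*4²)²)*1² = (-4 + (4 - 40 + 2*16)²)*1 = (-4 + (4 - 40 + 32)²)*1 = (-4 + (-4)²)*1 = (-4 + 16)*1 = 12*1 = 12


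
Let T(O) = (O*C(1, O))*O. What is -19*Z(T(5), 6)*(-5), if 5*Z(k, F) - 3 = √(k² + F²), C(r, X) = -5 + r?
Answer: 57 + 38*√2509 ≈ 1960.4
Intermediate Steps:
T(O) = -4*O² (T(O) = (O*(-5 + 1))*O = (O*(-4))*O = (-4*O)*O = -4*O²)
Z(k, F) = ⅗ + √(F² + k²)/5 (Z(k, F) = ⅗ + √(k² + F²)/5 = ⅗ + √(F² + k²)/5)
-19*Z(T(5), 6)*(-5) = -19*(⅗ + √(6² + (-4*5²)²)/5)*(-5) = -19*(⅗ + √(36 + (-4*25)²)/5)*(-5) = -19*(⅗ + √(36 + (-100)²)/5)*(-5) = -19*(⅗ + √(36 + 10000)/5)*(-5) = -19*(⅗ + √10036/5)*(-5) = -19*(⅗ + (2*√2509)/5)*(-5) = -19*(⅗ + 2*√2509/5)*(-5) = (-57/5 - 38*√2509/5)*(-5) = 57 + 38*√2509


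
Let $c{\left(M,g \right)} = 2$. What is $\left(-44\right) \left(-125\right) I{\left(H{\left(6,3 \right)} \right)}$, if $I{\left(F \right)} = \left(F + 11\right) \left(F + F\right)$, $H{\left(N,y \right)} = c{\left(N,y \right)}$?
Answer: $286000$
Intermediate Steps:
$H{\left(N,y \right)} = 2$
$I{\left(F \right)} = 2 F \left(11 + F\right)$ ($I{\left(F \right)} = \left(11 + F\right) 2 F = 2 F \left(11 + F\right)$)
$\left(-44\right) \left(-125\right) I{\left(H{\left(6,3 \right)} \right)} = \left(-44\right) \left(-125\right) 2 \cdot 2 \left(11 + 2\right) = 5500 \cdot 2 \cdot 2 \cdot 13 = 5500 \cdot 52 = 286000$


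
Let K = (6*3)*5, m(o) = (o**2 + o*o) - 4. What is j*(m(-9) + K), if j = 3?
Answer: 744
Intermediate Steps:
m(o) = -4 + 2*o**2 (m(o) = (o**2 + o**2) - 4 = 2*o**2 - 4 = -4 + 2*o**2)
K = 90 (K = 18*5 = 90)
j*(m(-9) + K) = 3*((-4 + 2*(-9)**2) + 90) = 3*((-4 + 2*81) + 90) = 3*((-4 + 162) + 90) = 3*(158 + 90) = 3*248 = 744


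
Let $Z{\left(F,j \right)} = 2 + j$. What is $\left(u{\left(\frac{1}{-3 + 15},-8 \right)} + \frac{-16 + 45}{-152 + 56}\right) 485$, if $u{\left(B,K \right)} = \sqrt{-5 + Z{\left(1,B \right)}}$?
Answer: $- \frac{14065}{96} + \frac{485 i \sqrt{105}}{6} \approx -146.51 + 828.29 i$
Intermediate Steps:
$u{\left(B,K \right)} = \sqrt{-3 + B}$ ($u{\left(B,K \right)} = \sqrt{-5 + \left(2 + B\right)} = \sqrt{-3 + B}$)
$\left(u{\left(\frac{1}{-3 + 15},-8 \right)} + \frac{-16 + 45}{-152 + 56}\right) 485 = \left(\sqrt{-3 + \frac{1}{-3 + 15}} + \frac{-16 + 45}{-152 + 56}\right) 485 = \left(\sqrt{-3 + \frac{1}{12}} + \frac{29}{-96}\right) 485 = \left(\sqrt{-3 + \frac{1}{12}} + 29 \left(- \frac{1}{96}\right)\right) 485 = \left(\sqrt{- \frac{35}{12}} - \frac{29}{96}\right) 485 = \left(\frac{i \sqrt{105}}{6} - \frac{29}{96}\right) 485 = \left(- \frac{29}{96} + \frac{i \sqrt{105}}{6}\right) 485 = - \frac{14065}{96} + \frac{485 i \sqrt{105}}{6}$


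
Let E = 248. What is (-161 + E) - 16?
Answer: 71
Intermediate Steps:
(-161 + E) - 16 = (-161 + 248) - 16 = 87 - 16 = 71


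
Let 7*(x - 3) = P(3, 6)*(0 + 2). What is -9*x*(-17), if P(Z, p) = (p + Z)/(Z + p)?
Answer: 3519/7 ≈ 502.71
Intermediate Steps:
P(Z, p) = 1 (P(Z, p) = (Z + p)/(Z + p) = 1)
x = 23/7 (x = 3 + (1*(0 + 2))/7 = 3 + (1*2)/7 = 3 + (⅐)*2 = 3 + 2/7 = 23/7 ≈ 3.2857)
-9*x*(-17) = -9*23/7*(-17) = -207/7*(-17) = 3519/7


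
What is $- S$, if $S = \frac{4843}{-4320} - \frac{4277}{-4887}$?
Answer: $\frac{192263}{781920} \approx 0.24589$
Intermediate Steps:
$S = - \frac{192263}{781920}$ ($S = 4843 \left(- \frac{1}{4320}\right) - - \frac{4277}{4887} = - \frac{4843}{4320} + \frac{4277}{4887} = - \frac{192263}{781920} \approx -0.24589$)
$- S = \left(-1\right) \left(- \frac{192263}{781920}\right) = \frac{192263}{781920}$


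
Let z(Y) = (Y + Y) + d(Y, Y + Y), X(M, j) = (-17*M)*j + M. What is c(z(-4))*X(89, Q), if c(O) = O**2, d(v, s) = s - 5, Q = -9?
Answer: 6044346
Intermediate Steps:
d(v, s) = -5 + s
X(M, j) = M - 17*M*j (X(M, j) = -17*M*j + M = M - 17*M*j)
z(Y) = -5 + 4*Y (z(Y) = (Y + Y) + (-5 + (Y + Y)) = 2*Y + (-5 + 2*Y) = -5 + 4*Y)
c(z(-4))*X(89, Q) = (-5 + 4*(-4))**2*(89*(1 - 17*(-9))) = (-5 - 16)**2*(89*(1 + 153)) = (-21)**2*(89*154) = 441*13706 = 6044346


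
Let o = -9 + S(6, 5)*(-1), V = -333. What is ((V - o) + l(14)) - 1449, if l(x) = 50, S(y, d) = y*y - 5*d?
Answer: -1712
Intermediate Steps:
S(y, d) = y**2 - 5*d
o = -20 (o = -9 + (6**2 - 5*5)*(-1) = -9 + (36 - 25)*(-1) = -9 + 11*(-1) = -9 - 11 = -20)
((V - o) + l(14)) - 1449 = ((-333 - 1*(-20)) + 50) - 1449 = ((-333 + 20) + 50) - 1449 = (-313 + 50) - 1449 = -263 - 1449 = -1712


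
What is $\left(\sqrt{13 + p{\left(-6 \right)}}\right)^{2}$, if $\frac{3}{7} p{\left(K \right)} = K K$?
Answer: $97$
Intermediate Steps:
$p{\left(K \right)} = \frac{7 K^{2}}{3}$ ($p{\left(K \right)} = \frac{7 K K}{3} = \frac{7 K^{2}}{3}$)
$\left(\sqrt{13 + p{\left(-6 \right)}}\right)^{2} = \left(\sqrt{13 + \frac{7 \left(-6\right)^{2}}{3}}\right)^{2} = \left(\sqrt{13 + \frac{7}{3} \cdot 36}\right)^{2} = \left(\sqrt{13 + 84}\right)^{2} = \left(\sqrt{97}\right)^{2} = 97$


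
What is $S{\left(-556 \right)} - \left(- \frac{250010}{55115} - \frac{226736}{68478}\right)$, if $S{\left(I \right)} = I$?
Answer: $- \frac{206881898390}{377416497} \approx -548.15$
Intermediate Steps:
$S{\left(-556 \right)} - \left(- \frac{250010}{55115} - \frac{226736}{68478}\right) = -556 - \left(- \frac{250010}{55115} - \frac{226736}{68478}\right) = -556 - \left(\left(-250010\right) \frac{1}{55115} - \frac{113368}{34239}\right) = -556 - \left(- \frac{50002}{11023} - \frac{113368}{34239}\right) = -556 - - \frac{2961673942}{377416497} = -556 + \frac{2961673942}{377416497} = - \frac{206881898390}{377416497}$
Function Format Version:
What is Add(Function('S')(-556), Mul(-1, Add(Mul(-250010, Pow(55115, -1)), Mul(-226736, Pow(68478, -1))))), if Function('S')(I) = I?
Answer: Rational(-206881898390, 377416497) ≈ -548.15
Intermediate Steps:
Add(Function('S')(-556), Mul(-1, Add(Mul(-250010, Pow(55115, -1)), Mul(-226736, Pow(68478, -1))))) = Add(-556, Mul(-1, Add(Mul(-250010, Pow(55115, -1)), Mul(-226736, Pow(68478, -1))))) = Add(-556, Mul(-1, Add(Mul(-250010, Rational(1, 55115)), Mul(-226736, Rational(1, 68478))))) = Add(-556, Mul(-1, Add(Rational(-50002, 11023), Rational(-113368, 34239)))) = Add(-556, Mul(-1, Rational(-2961673942, 377416497))) = Add(-556, Rational(2961673942, 377416497)) = Rational(-206881898390, 377416497)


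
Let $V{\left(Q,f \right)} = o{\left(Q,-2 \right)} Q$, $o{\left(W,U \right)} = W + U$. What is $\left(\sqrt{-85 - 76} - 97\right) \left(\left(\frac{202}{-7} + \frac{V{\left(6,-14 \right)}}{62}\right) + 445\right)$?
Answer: $- \frac{8767539}{217} + \frac{90387 i \sqrt{161}}{217} \approx -40403.0 + 5285.2 i$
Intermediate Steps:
$o{\left(W,U \right)} = U + W$
$V{\left(Q,f \right)} = Q \left(-2 + Q\right)$ ($V{\left(Q,f \right)} = \left(-2 + Q\right) Q = Q \left(-2 + Q\right)$)
$\left(\sqrt{-85 - 76} - 97\right) \left(\left(\frac{202}{-7} + \frac{V{\left(6,-14 \right)}}{62}\right) + 445\right) = \left(\sqrt{-85 - 76} - 97\right) \left(\left(\frac{202}{-7} + \frac{6 \left(-2 + 6\right)}{62}\right) + 445\right) = \left(\sqrt{-161} - 97\right) \left(\left(202 \left(- \frac{1}{7}\right) + 6 \cdot 4 \cdot \frac{1}{62}\right) + 445\right) = \left(i \sqrt{161} - 97\right) \left(\left(- \frac{202}{7} + 24 \cdot \frac{1}{62}\right) + 445\right) = \left(-97 + i \sqrt{161}\right) \left(\left(- \frac{202}{7} + \frac{12}{31}\right) + 445\right) = \left(-97 + i \sqrt{161}\right) \left(- \frac{6178}{217} + 445\right) = \left(-97 + i \sqrt{161}\right) \frac{90387}{217} = - \frac{8767539}{217} + \frac{90387 i \sqrt{161}}{217}$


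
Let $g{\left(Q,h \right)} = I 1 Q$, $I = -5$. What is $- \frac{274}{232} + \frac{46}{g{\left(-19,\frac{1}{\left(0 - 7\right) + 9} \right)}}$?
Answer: $- \frac{7679}{11020} \approx -0.69682$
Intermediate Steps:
$g{\left(Q,h \right)} = - 5 Q$ ($g{\left(Q,h \right)} = \left(-5\right) 1 Q = - 5 Q$)
$- \frac{274}{232} + \frac{46}{g{\left(-19,\frac{1}{\left(0 - 7\right) + 9} \right)}} = - \frac{274}{232} + \frac{46}{\left(-5\right) \left(-19\right)} = \left(-274\right) \frac{1}{232} + \frac{46}{95} = - \frac{137}{116} + 46 \cdot \frac{1}{95} = - \frac{137}{116} + \frac{46}{95} = - \frac{7679}{11020}$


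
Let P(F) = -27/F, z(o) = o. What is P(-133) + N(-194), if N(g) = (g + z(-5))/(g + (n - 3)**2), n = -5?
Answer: 29977/17290 ≈ 1.7338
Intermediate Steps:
N(g) = (-5 + g)/(64 + g) (N(g) = (g - 5)/(g + (-5 - 3)**2) = (-5 + g)/(g + (-8)**2) = (-5 + g)/(g + 64) = (-5 + g)/(64 + g))
P(-133) + N(-194) = -27/(-133) + (-5 - 194)/(64 - 194) = -27*(-1/133) - 199/(-130) = 27/133 - 1/130*(-199) = 27/133 + 199/130 = 29977/17290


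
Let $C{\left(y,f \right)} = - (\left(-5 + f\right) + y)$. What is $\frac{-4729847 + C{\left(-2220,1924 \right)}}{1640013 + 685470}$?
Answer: $- \frac{4729546}{2325483} \approx -2.0338$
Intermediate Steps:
$C{\left(y,f \right)} = 5 - f - y$ ($C{\left(y,f \right)} = - (-5 + f + y) = 5 - f - y$)
$\frac{-4729847 + C{\left(-2220,1924 \right)}}{1640013 + 685470} = \frac{-4729847 - -301}{1640013 + 685470} = \frac{-4729847 + \left(5 - 1924 + 2220\right)}{2325483} = \left(-4729847 + 301\right) \frac{1}{2325483} = \left(-4729546\right) \frac{1}{2325483} = - \frac{4729546}{2325483}$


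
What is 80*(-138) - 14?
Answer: -11054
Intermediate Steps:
80*(-138) - 14 = -11040 - 14 = -11054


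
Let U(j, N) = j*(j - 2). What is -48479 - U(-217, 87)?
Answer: -96002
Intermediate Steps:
U(j, N) = j*(-2 + j)
-48479 - U(-217, 87) = -48479 - (-217)*(-2 - 217) = -48479 - (-217)*(-219) = -48479 - 1*47523 = -48479 - 47523 = -96002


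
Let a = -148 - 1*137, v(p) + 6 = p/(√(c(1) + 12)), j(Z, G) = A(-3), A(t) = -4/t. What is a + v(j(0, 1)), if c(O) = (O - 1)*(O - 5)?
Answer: -291 + 2*√3/9 ≈ -290.62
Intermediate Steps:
c(O) = (-1 + O)*(-5 + O)
j(Z, G) = 4/3 (j(Z, G) = -4/(-3) = -4*(-⅓) = 4/3)
v(p) = -6 + p*√3/6 (v(p) = -6 + p/(√((5 + 1² - 6*1) + 12)) = -6 + p/(√((5 + 1 - 6) + 12)) = -6 + p/(√(0 + 12)) = -6 + p/(√12) = -6 + p/((2*√3)) = -6 + p*(√3/6) = -6 + p*√3/6)
a = -285 (a = -148 - 137 = -285)
a + v(j(0, 1)) = -285 + (-6 + (⅙)*(4/3)*√3) = -285 + (-6 + 2*√3/9) = -291 + 2*√3/9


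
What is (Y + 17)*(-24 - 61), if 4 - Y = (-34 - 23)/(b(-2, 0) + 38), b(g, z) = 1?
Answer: -24820/13 ≈ -1909.2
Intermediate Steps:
Y = 71/13 (Y = 4 - (-34 - 23)/(1 + 38) = 4 - (-57)/39 = 4 - 1*(-19/13) = 4 + 19/13 = 71/13 ≈ 5.4615)
(Y + 17)*(-24 - 61) = (71/13 + 17)*(-24 - 61) = (292/13)*(-85) = -24820/13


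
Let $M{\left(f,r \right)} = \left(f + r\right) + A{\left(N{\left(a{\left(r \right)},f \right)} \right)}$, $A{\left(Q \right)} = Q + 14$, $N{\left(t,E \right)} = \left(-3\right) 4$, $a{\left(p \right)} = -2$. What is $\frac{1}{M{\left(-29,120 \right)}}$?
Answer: $\frac{1}{93} \approx 0.010753$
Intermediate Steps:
$N{\left(t,E \right)} = -12$
$A{\left(Q \right)} = 14 + Q$
$M{\left(f,r \right)} = 2 + f + r$ ($M{\left(f,r \right)} = \left(f + r\right) + \left(14 - 12\right) = \left(f + r\right) + 2 = 2 + f + r$)
$\frac{1}{M{\left(-29,120 \right)}} = \frac{1}{2 - 29 + 120} = \frac{1}{93}$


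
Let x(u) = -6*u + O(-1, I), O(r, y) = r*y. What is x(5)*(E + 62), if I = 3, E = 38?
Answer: -3300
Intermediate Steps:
x(u) = -3 - 6*u (x(u) = -6*u - 1*3 = -6*u - 3 = -3 - 6*u)
x(5)*(E + 62) = (-3 - 6*5)*(38 + 62) = (-3 - 30)*100 = -33*100 = -3300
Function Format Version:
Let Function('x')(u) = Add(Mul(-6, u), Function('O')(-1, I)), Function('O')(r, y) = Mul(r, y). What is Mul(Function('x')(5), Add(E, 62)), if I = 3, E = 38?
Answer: -3300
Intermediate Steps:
Function('x')(u) = Add(-3, Mul(-6, u)) (Function('x')(u) = Add(Mul(-6, u), Mul(-1, 3)) = Add(Mul(-6, u), -3) = Add(-3, Mul(-6, u)))
Mul(Function('x')(5), Add(E, 62)) = Mul(Add(-3, Mul(-6, 5)), Add(38, 62)) = Mul(Add(-3, -30), 100) = Mul(-33, 100) = -3300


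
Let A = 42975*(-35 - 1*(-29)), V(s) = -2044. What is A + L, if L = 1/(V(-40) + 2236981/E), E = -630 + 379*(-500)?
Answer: -100783947642980/390862701 ≈ -2.5785e+5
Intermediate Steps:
E = -190130 (E = -630 - 189500 = -190130)
A = -257850 (A = 42975*(-35 + 29) = 42975*(-6) = -257850)
L = -190130/390862701 (L = 1/(-2044 + 2236981/(-190130)) = 1/(-2044 + 2236981*(-1/190130)) = 1/(-2044 - 2236981/190130) = 1/(-390862701/190130) = -190130/390862701 ≈ -0.00048644)
A + L = -257850 - 190130/390862701 = -100783947642980/390862701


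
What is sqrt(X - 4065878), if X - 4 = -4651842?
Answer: 2*I*sqrt(2179429) ≈ 2952.6*I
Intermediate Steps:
X = -4651838 (X = 4 - 4651842 = -4651838)
sqrt(X - 4065878) = sqrt(-4651838 - 4065878) = sqrt(-8717716) = 2*I*sqrt(2179429)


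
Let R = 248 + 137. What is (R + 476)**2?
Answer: 741321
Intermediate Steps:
R = 385
(R + 476)**2 = (385 + 476)**2 = 861**2 = 741321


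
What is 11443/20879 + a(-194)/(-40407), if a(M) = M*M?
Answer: -323424743/843657753 ≈ -0.38336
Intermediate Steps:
a(M) = M²
11443/20879 + a(-194)/(-40407) = 11443/20879 + (-194)²/(-40407) = 11443*(1/20879) + 37636*(-1/40407) = 11443/20879 - 37636/40407 = -323424743/843657753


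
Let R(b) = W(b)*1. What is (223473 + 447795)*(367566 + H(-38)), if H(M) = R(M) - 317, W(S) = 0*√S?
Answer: 246522501732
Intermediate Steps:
W(S) = 0
R(b) = 0 (R(b) = 0*1 = 0)
H(M) = -317 (H(M) = 0 - 317 = -317)
(223473 + 447795)*(367566 + H(-38)) = (223473 + 447795)*(367566 - 317) = 671268*367249 = 246522501732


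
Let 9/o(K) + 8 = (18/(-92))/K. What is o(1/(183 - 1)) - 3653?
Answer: -3664166/1003 ≈ -3653.2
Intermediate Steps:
o(K) = 9/(-8 - 9/(46*K)) (o(K) = 9/(-8 + (18/(-92))/K) = 9/(-8 + (18*(-1/92))/K) = 9/(-8 - 9/(46*K)))
o(1/(183 - 1)) - 3653 = -414/((183 - 1)*(9 + 368/(183 - 1))) - 3653 = -414/(182*(9 + 368/182)) - 3653 = -414*1/182/(9 + 368*(1/182)) - 3653 = -414*1/182/(9 + 184/91) - 3653 = -414*1/182/1003/91 - 3653 = -414*1/182*91/1003 - 3653 = -207/1003 - 3653 = -3664166/1003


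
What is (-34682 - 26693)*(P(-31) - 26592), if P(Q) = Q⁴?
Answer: -55049017375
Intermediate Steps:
(-34682 - 26693)*(P(-31) - 26592) = (-34682 - 26693)*((-31)⁴ - 26592) = -61375*(923521 - 26592) = -61375*896929 = -55049017375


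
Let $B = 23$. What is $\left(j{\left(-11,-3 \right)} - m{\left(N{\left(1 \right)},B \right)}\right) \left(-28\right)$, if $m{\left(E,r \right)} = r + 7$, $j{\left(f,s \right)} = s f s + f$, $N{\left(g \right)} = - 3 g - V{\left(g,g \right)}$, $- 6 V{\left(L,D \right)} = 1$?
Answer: $3920$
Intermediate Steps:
$V{\left(L,D \right)} = - \frac{1}{6}$ ($V{\left(L,D \right)} = \left(- \frac{1}{6}\right) 1 = - \frac{1}{6}$)
$N{\left(g \right)} = \frac{1}{6} - 3 g$ ($N{\left(g \right)} = - 3 g - - \frac{1}{6} = - 3 g + \frac{1}{6} = \frac{1}{6} - 3 g$)
$j{\left(f,s \right)} = f + f s^{2}$ ($j{\left(f,s \right)} = f s s + f = f s^{2} + f = f + f s^{2}$)
$m{\left(E,r \right)} = 7 + r$
$\left(j{\left(-11,-3 \right)} - m{\left(N{\left(1 \right)},B \right)}\right) \left(-28\right) = \left(- 11 \left(1 + \left(-3\right)^{2}\right) - \left(7 + 23\right)\right) \left(-28\right) = \left(- 11 \left(1 + 9\right) - 30\right) \left(-28\right) = \left(\left(-11\right) 10 - 30\right) \left(-28\right) = \left(-110 - 30\right) \left(-28\right) = \left(-140\right) \left(-28\right) = 3920$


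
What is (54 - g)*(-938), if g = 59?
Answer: 4690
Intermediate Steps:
(54 - g)*(-938) = (54 - 1*59)*(-938) = (54 - 59)*(-938) = -5*(-938) = 4690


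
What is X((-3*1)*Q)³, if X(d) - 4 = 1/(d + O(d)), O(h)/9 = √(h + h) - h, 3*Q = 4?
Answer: 27*(69101*I + 105480*√2)/(16*(1840*I + 2727*√2)) ≈ 64.92 - 0.7378*I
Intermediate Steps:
Q = 4/3 (Q = (⅓)*4 = 4/3 ≈ 1.3333)
O(h) = -9*h + 9*√2*√h (O(h) = 9*(√(h + h) - h) = 9*(√(2*h) - h) = 9*(√2*√h - h) = 9*(-h + √2*√h) = -9*h + 9*√2*√h)
X(d) = 4 + 1/(-8*d + 9*√2*√d) (X(d) = 4 + 1/(d + (-9*d + 9*√2*√d)) = 4 + 1/(-8*d + 9*√2*√d))
X((-3*1)*Q)³ = ((1 - 32*(-3*1)*4/3 + 36*√2*√(-3*1*(4/3)))/(-8*(-3*1)*4/3 + 9*√2*√(-3*1*(4/3))))³ = ((1 - (-96)*4/3 + 36*√2*√(-3*4/3))/(-(-24)*4/3 + 9*√2*√(-3*4/3)))³ = ((1 - 32*(-4) + 36*√2*√(-4))/(-8*(-4) + 9*√2*√(-4)))³ = ((1 + 128 + 36*√2*(2*I))/(32 + 9*√2*(2*I)))³ = ((1 + 128 + 72*I*√2)/(32 + 18*I*√2))³ = ((129 + 72*I*√2)/(32 + 18*I*√2))³ = (129 + 72*I*√2)³/(32 + 18*I*√2)³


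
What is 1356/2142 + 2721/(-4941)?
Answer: 16141/195993 ≈ 0.082355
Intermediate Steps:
1356/2142 + 2721/(-4941) = 1356*(1/2142) + 2721*(-1/4941) = 226/357 - 907/1647 = 16141/195993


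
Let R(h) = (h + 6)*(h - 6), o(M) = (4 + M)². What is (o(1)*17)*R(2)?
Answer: -13600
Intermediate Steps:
R(h) = (-6 + h)*(6 + h) (R(h) = (6 + h)*(-6 + h) = (-6 + h)*(6 + h))
(o(1)*17)*R(2) = ((4 + 1)²*17)*(-36 + 2²) = (5²*17)*(-36 + 4) = (25*17)*(-32) = 425*(-32) = -13600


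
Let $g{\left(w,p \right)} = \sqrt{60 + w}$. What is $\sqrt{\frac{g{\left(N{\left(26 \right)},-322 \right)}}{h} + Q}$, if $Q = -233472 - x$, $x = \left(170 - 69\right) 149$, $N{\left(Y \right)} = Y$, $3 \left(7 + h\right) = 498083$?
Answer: $\frac{\sqrt{-61649549708106724 + 1494186 \sqrt{86}}}{498062} \approx 498.52 i$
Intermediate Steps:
$h = \frac{498062}{3}$ ($h = -7 + \frac{1}{3} \cdot 498083 = -7 + \frac{498083}{3} = \frac{498062}{3} \approx 1.6602 \cdot 10^{5}$)
$x = 15049$ ($x = 101 \cdot 149 = 15049$)
$Q = -248521$ ($Q = -233472 - 15049 = -248521$)
$\sqrt{\frac{g{\left(N{\left(26 \right)},-322 \right)}}{h} + Q} = \sqrt{\frac{\sqrt{60 + 26}}{\frac{498062}{3}} - 248521} = \sqrt{\sqrt{86} \cdot \frac{3}{498062} - 248521} = \sqrt{\frac{3 \sqrt{86}}{498062} - 248521} = \sqrt{-248521 + \frac{3 \sqrt{86}}{498062}}$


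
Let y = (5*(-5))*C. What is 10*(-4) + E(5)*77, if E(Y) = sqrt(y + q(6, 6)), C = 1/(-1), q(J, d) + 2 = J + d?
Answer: -40 + 77*sqrt(35) ≈ 415.54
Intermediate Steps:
q(J, d) = -2 + J + d (q(J, d) = -2 + (J + d) = -2 + J + d)
C = -1
y = 25 (y = (5*(-5))*(-1) = -25*(-1) = 25)
E(Y) = sqrt(35) (E(Y) = sqrt(25 + (-2 + 6 + 6)) = sqrt(25 + 10) = sqrt(35))
10*(-4) + E(5)*77 = 10*(-4) + sqrt(35)*77 = -40 + 77*sqrt(35)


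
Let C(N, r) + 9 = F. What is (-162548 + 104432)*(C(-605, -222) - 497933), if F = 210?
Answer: 28926192912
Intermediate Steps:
C(N, r) = 201 (C(N, r) = -9 + 210 = 201)
(-162548 + 104432)*(C(-605, -222) - 497933) = (-162548 + 104432)*(201 - 497933) = -58116*(-497732) = 28926192912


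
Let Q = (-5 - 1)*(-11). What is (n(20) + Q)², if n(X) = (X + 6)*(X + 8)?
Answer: 630436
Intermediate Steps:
n(X) = (6 + X)*(8 + X)
Q = 66 (Q = -6*(-11) = 66)
(n(20) + Q)² = ((48 + 20² + 14*20) + 66)² = ((48 + 400 + 280) + 66)² = (728 + 66)² = 794² = 630436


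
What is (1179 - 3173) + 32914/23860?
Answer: -23771963/11930 ≈ -1992.6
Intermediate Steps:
(1179 - 3173) + 32914/23860 = -1994 + 32914*(1/23860) = -1994 + 16457/11930 = -23771963/11930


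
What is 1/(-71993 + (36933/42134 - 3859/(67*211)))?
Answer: -595648358/42882152710779 ≈ -1.3890e-5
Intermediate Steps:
1/(-71993 + (36933/42134 - 3859/(67*211))) = 1/(-71993 + (36933*(1/42134) - 3859/14137)) = 1/(-71993 + (36933/42134 - 3859*1/14137)) = 1/(-71993 + (36933/42134 - 3859/14137)) = 1/(-71993 + 359526715/595648358) = 1/(-42882152710779/595648358) = -595648358/42882152710779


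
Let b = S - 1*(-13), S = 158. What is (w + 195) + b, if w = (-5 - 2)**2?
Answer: 415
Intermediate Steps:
w = 49 (w = (-7)**2 = 49)
b = 171 (b = 158 - 1*(-13) = 158 + 13 = 171)
(w + 195) + b = (49 + 195) + 171 = 244 + 171 = 415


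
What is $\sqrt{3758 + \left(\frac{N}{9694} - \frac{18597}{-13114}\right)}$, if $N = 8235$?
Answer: $\frac{\sqrt{3798176646381917261}}{31781779} \approx 61.321$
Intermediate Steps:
$\sqrt{3758 + \left(\frac{N}{9694} - \frac{18597}{-13114}\right)} = \sqrt{3758 + \left(\frac{8235}{9694} - \frac{18597}{-13114}\right)} = \sqrt{3758 + \left(8235 \cdot \frac{1}{9694} - - \frac{18597}{13114}\right)} = \sqrt{3758 + \left(\frac{8235}{9694} + \frac{18597}{13114}\right)} = \sqrt{3758 + \frac{72068277}{31781779}} = \sqrt{\frac{119507993759}{31781779}} = \frac{\sqrt{3798176646381917261}}{31781779}$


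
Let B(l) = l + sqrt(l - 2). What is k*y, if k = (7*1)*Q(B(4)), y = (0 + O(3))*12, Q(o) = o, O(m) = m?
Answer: 1008 + 252*sqrt(2) ≈ 1364.4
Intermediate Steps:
B(l) = l + sqrt(-2 + l)
y = 36 (y = (0 + 3)*12 = 3*12 = 36)
k = 28 + 7*sqrt(2) (k = (7*1)*(4 + sqrt(-2 + 4)) = 7*(4 + sqrt(2)) = 28 + 7*sqrt(2) ≈ 37.899)
k*y = (28 + 7*sqrt(2))*36 = 1008 + 252*sqrt(2)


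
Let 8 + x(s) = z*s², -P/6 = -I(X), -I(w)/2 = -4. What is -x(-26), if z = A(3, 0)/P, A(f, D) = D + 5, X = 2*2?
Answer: -749/12 ≈ -62.417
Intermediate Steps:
X = 4
I(w) = 8 (I(w) = -2*(-4) = 8)
A(f, D) = 5 + D
P = 48 (P = -(-6)*8 = -6*(-8) = 48)
z = 5/48 (z = (5 + 0)/48 = 5*(1/48) = 5/48 ≈ 0.10417)
x(s) = -8 + 5*s²/48
-x(-26) = -(-8 + (5/48)*(-26)²) = -(-8 + (5/48)*676) = -(-8 + 845/12) = -1*749/12 = -749/12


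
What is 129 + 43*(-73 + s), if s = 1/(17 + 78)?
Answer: -285907/95 ≈ -3009.5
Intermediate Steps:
s = 1/95 ≈ 0.010526
129 + 43*(-73 + s) = 129 + 43*(-73 + 1/95) = 129 + 43*(-6934/95) = 129 - 298162/95 = -285907/95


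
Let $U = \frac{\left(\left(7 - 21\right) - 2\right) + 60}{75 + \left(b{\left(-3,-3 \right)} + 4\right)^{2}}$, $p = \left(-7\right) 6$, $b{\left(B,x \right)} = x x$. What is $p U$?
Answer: $- \frac{462}{61} \approx -7.5738$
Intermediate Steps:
$b{\left(B,x \right)} = x^{2}$
$p = -42$
$U = \frac{11}{61}$ ($U = \frac{\left(\left(7 - 21\right) - 2\right) + 60}{75 + \left(\left(-3\right)^{2} + 4\right)^{2}} = \frac{\left(-14 - 2\right) + 60}{75 + \left(9 + 4\right)^{2}} = \frac{-16 + 60}{75 + 13^{2}} = \frac{44}{75 + 169} = \frac{44}{244} = 44 \cdot \frac{1}{244} = \frac{11}{61} \approx 0.18033$)
$p U = \left(-42\right) \frac{11}{61} = - \frac{462}{61}$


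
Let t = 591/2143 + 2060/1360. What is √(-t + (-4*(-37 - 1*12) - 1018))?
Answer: I*√4373397465395/72862 ≈ 28.702*I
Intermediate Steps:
t = 260917/145724 (t = 591*(1/2143) + 2060*(1/1360) = 591/2143 + 103/68 = 260917/145724 ≈ 1.7905)
√(-t + (-4*(-37 - 1*12) - 1018)) = √(-1*260917/145724 + (-4*(-37 - 1*12) - 1018)) = √(-260917/145724 + (-4*(-37 - 12) - 1018)) = √(-260917/145724 + (-4*(-49) - 1018)) = √(-260917/145724 + (196 - 1018)) = √(-260917/145724 - 822) = √(-120046045/145724) = I*√4373397465395/72862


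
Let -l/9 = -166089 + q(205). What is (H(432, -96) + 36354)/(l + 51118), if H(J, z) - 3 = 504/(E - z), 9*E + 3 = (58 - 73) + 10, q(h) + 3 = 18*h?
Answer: 1945383/80931376 ≈ 0.024037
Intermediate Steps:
q(h) = -3 + 18*h
E = -8/9 (E = -⅓ + ((58 - 73) + 10)/9 = -⅓ + (-15 + 10)/9 = -⅓ + (⅑)*(-5) = -⅓ - 5/9 = -8/9 ≈ -0.88889)
l = 1461618 (l = -9*(-166089 + (-3 + 18*205)) = -9*(-166089 + (-3 + 3690)) = -9*(-166089 + 3687) = -9*(-162402) = 1461618)
H(J, z) = 3 + 504/(-8/9 - z)
(H(432, -96) + 36354)/(l + 51118) = (3*(-1504 + 9*(-96))/(8 + 9*(-96)) + 36354)/(1461618 + 51118) = (3*(-1504 - 864)/(8 - 864) + 36354)/1512736 = (3*(-2368)/(-856) + 36354)*(1/1512736) = (3*(-1/856)*(-2368) + 36354)*(1/1512736) = (888/107 + 36354)*(1/1512736) = (3890766/107)*(1/1512736) = 1945383/80931376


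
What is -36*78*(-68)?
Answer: 190944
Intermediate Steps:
-36*78*(-68) = -2808*(-68) = 190944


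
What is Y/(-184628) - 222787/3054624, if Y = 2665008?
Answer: -2045432528807/140992279968 ≈ -14.507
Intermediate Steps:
Y/(-184628) - 222787/3054624 = 2665008/(-184628) - 222787/3054624 = 2665008*(-1/184628) - 222787*1/3054624 = -666252/46157 - 222787/3054624 = -2045432528807/140992279968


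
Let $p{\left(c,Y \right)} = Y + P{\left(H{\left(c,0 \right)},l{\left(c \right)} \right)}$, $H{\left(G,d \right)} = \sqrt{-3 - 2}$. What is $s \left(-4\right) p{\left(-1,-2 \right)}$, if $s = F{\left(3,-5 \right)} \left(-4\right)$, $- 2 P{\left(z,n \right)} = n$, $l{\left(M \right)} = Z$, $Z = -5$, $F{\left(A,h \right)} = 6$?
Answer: $48$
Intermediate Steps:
$H{\left(G,d \right)} = i \sqrt{5}$ ($H{\left(G,d \right)} = \sqrt{-5} = i \sqrt{5}$)
$l{\left(M \right)} = -5$
$P{\left(z,n \right)} = - \frac{n}{2}$
$p{\left(c,Y \right)} = \frac{5}{2} + Y$ ($p{\left(c,Y \right)} = Y - - \frac{5}{2} = Y + \frac{5}{2} = \frac{5}{2} + Y$)
$s = -24$ ($s = 6 \left(-4\right) = -24$)
$s \left(-4\right) p{\left(-1,-2 \right)} = \left(-24\right) \left(-4\right) \left(\frac{5}{2} - 2\right) = 96 \cdot \frac{1}{2} = 48$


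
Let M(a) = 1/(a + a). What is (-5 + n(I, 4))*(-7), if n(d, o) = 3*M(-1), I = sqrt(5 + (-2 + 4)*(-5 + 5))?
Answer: 91/2 ≈ 45.500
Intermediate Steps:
M(a) = 1/(2*a)
I = sqrt(5) (I = sqrt(5 + 2*0) = sqrt(5 + 0) = sqrt(5) ≈ 2.2361)
n(d, o) = -3/2 (n(d, o) = 3*((1/2)/(-1)) = 3*((1/2)*(-1)) = 3*(-1/2) = -3/2)
(-5 + n(I, 4))*(-7) = (-5 - 3/2)*(-7) = -13/2*(-7) = 91/2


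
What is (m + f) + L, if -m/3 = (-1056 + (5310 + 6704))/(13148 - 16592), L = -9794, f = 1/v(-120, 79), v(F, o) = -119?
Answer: -95476791/9758 ≈ -9784.5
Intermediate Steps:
f = -1/119 (f = 1/(-119) = -1/119 ≈ -0.0084034)
m = 5479/574 (m = -3*(-1056 + (5310 + 6704))/(13148 - 16592) = -3*(-1056 + 12014)/(-3444) = -32874*(-1)/3444 = -3*(-5479/1722) = 5479/574 ≈ 9.5453)
(m + f) + L = (5479/574 - 1/119) - 9794 = 93061/9758 - 9794 = -95476791/9758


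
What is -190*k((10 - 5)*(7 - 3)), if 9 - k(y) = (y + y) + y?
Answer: 9690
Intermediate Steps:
k(y) = 9 - 3*y (k(y) = 9 - ((y + y) + y) = 9 - (2*y + y) = 9 - 3*y)
-190*k((10 - 5)*(7 - 3)) = -190*(9 - 3*(10 - 5)*(7 - 3)) = -190*(9 - 15*4) = -190*(9 - 3*20) = -190*(9 - 60) = -190*(-51) = 9690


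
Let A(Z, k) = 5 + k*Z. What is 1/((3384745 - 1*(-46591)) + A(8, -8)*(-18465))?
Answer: 1/4520771 ≈ 2.2120e-7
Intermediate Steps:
A(Z, k) = 5 + Z*k
1/((3384745 - 1*(-46591)) + A(8, -8)*(-18465)) = 1/((3384745 - 1*(-46591)) + (5 + 8*(-8))*(-18465)) = 1/((3384745 + 46591) + (5 - 64)*(-18465)) = 1/(3431336 - 59*(-18465)) = 1/(3431336 + 1089435) = 1/4520771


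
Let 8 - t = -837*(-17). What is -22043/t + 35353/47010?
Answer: 1538996443/668529210 ≈ 2.3021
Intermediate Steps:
t = -14221 (t = 8 - (-837)*(-17) = 8 - 1*14229 = 8 - 14229 = -14221)
-22043/t + 35353/47010 = -22043/(-14221) + 35353/47010 = -22043*(-1/14221) + 35353*(1/47010) = 22043/14221 + 35353/47010 = 1538996443/668529210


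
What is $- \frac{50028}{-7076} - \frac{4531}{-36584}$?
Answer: $\frac{465571427}{64717096} \approx 7.1939$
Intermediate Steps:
$- \frac{50028}{-7076} - \frac{4531}{-36584} = \left(-50028\right) \left(- \frac{1}{7076}\right) - - \frac{4531}{36584} = \frac{12507}{1769} + \frac{4531}{36584} = \frac{465571427}{64717096}$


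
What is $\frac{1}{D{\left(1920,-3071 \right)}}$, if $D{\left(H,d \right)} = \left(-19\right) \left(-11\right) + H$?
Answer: $\frac{1}{2129} \approx 0.0004697$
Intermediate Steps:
$D{\left(H,d \right)} = 209 + H$
$\frac{1}{D{\left(1920,-3071 \right)}} = \frac{1}{209 + 1920} = \frac{1}{2129}$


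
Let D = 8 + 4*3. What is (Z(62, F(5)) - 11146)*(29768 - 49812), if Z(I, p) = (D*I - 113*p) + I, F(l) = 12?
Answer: 224492800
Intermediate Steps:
D = 20 (D = 8 + 12 = 20)
Z(I, p) = -113*p + 21*I (Z(I, p) = (20*I - 113*p) + I = (-113*p + 20*I) + I = -113*p + 21*I)
(Z(62, F(5)) - 11146)*(29768 - 49812) = ((-113*12 + 21*62) - 11146)*(29768 - 49812) = ((-1356 + 1302) - 11146)*(-20044) = (-54 - 11146)*(-20044) = -11200*(-20044) = 224492800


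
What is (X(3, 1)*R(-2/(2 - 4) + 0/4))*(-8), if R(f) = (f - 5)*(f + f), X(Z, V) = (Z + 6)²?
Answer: 5184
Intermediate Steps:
X(Z, V) = (6 + Z)²
R(f) = 2*f*(-5 + f) (R(f) = (-5 + f)*(2*f) = 2*f*(-5 + f))
(X(3, 1)*R(-2/(2 - 4) + 0/4))*(-8) = ((6 + 3)²*(2*(-2/(2 - 4) + 0/4)*(-5 + (-2/(2 - 4) + 0/4))))*(-8) = (9²*(2*(-2/(-2) + 0*(¼))*(-5 + (-2/(-2) + 0*(¼)))))*(-8) = (81*(2*(-2*(-½) + 0)*(-5 + (-2*(-½) + 0))))*(-8) = (81*(2*(1 + 0)*(-5 + (1 + 0))))*(-8) = (81*(2*1*(-5 + 1)))*(-8) = (81*(2*1*(-4)))*(-8) = (81*(-8))*(-8) = -648*(-8) = 5184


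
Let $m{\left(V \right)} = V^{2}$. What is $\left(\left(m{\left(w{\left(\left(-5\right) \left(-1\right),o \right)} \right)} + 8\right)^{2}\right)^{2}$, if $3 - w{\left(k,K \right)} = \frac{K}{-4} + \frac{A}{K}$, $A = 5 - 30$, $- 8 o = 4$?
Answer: $\frac{413978226224568724161}{16777216} \approx 2.4675 \cdot 10^{13}$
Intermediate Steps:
$o = - \frac{1}{2}$ ($o = \left(- \frac{1}{8}\right) 4 = - \frac{1}{2} \approx -0.5$)
$A = -25$ ($A = 5 - 30 = -25$)
$w{\left(k,K \right)} = 3 + \frac{25}{K} + \frac{K}{4}$ ($w{\left(k,K \right)} = 3 - \left(\frac{K}{-4} - \frac{25}{K}\right) = 3 - \left(K \left(- \frac{1}{4}\right) - \frac{25}{K}\right) = 3 - \left(- \frac{K}{4} - \frac{25}{K}\right) = 3 - \left(- \frac{25}{K} - \frac{K}{4}\right) = 3 + \left(\frac{25}{K} + \frac{K}{4}\right) = 3 + \frac{25}{K} + \frac{K}{4}$)
$\left(\left(m{\left(w{\left(\left(-5\right) \left(-1\right),o \right)} \right)} + 8\right)^{2}\right)^{2} = \left(\left(\left(3 + \frac{25}{- \frac{1}{2}} + \frac{1}{4} \left(- \frac{1}{2}\right)\right)^{2} + 8\right)^{2}\right)^{2} = \left(\left(\left(3 + 25 \left(-2\right) - \frac{1}{8}\right)^{2} + 8\right)^{2}\right)^{2} = \left(\left(\left(3 - 50 - \frac{1}{8}\right)^{2} + 8\right)^{2}\right)^{2} = \left(\left(\left(- \frac{377}{8}\right)^{2} + 8\right)^{2}\right)^{2} = \left(\left(\frac{142129}{64} + 8\right)^{2}\right)^{2} = \left(\left(\frac{142641}{64}\right)^{2}\right)^{2} = \left(\frac{20346454881}{4096}\right)^{2} = \frac{413978226224568724161}{16777216}$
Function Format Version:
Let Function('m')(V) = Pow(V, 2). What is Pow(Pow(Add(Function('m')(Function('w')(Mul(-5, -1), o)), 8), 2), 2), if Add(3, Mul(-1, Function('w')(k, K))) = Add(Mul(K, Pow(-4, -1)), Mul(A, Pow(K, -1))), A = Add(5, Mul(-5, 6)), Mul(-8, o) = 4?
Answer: Rational(413978226224568724161, 16777216) ≈ 2.4675e+13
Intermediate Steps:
o = Rational(-1, 2) (o = Mul(Rational(-1, 8), 4) = Rational(-1, 2) ≈ -0.50000)
A = -25 (A = Add(5, -30) = -25)
Function('w')(k, K) = Add(3, Mul(25, Pow(K, -1)), Mul(Rational(1, 4), K)) (Function('w')(k, K) = Add(3, Mul(-1, Add(Mul(K, Pow(-4, -1)), Mul(-25, Pow(K, -1))))) = Add(3, Mul(-1, Add(Mul(K, Rational(-1, 4)), Mul(-25, Pow(K, -1))))) = Add(3, Mul(-1, Add(Mul(Rational(-1, 4), K), Mul(-25, Pow(K, -1))))) = Add(3, Mul(-1, Add(Mul(-25, Pow(K, -1)), Mul(Rational(-1, 4), K)))) = Add(3, Add(Mul(25, Pow(K, -1)), Mul(Rational(1, 4), K))) = Add(3, Mul(25, Pow(K, -1)), Mul(Rational(1, 4), K)))
Pow(Pow(Add(Function('m')(Function('w')(Mul(-5, -1), o)), 8), 2), 2) = Pow(Pow(Add(Pow(Add(3, Mul(25, Pow(Rational(-1, 2), -1)), Mul(Rational(1, 4), Rational(-1, 2))), 2), 8), 2), 2) = Pow(Pow(Add(Pow(Add(3, Mul(25, -2), Rational(-1, 8)), 2), 8), 2), 2) = Pow(Pow(Add(Pow(Add(3, -50, Rational(-1, 8)), 2), 8), 2), 2) = Pow(Pow(Add(Pow(Rational(-377, 8), 2), 8), 2), 2) = Pow(Pow(Add(Rational(142129, 64), 8), 2), 2) = Pow(Pow(Rational(142641, 64), 2), 2) = Pow(Rational(20346454881, 4096), 2) = Rational(413978226224568724161, 16777216)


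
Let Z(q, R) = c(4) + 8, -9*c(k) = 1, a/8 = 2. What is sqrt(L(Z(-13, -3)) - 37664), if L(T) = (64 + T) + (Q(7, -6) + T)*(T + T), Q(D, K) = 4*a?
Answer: I*sqrt(2953087)/9 ≈ 190.94*I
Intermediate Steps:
a = 16 (a = 8*2 = 16)
c(k) = -1/9 (c(k) = -1/9*1 = -1/9)
Z(q, R) = 71/9 (Z(q, R) = -1/9 + 8 = 71/9)
Q(D, K) = 64 (Q(D, K) = 4*16 = 64)
L(T) = 64 + T + 2*T*(64 + T) (L(T) = (64 + T) + (64 + T)*(T + T) = (64 + T) + (64 + T)*(2*T) = (64 + T) + 2*T*(64 + T) = 64 + T + 2*T*(64 + T))
sqrt(L(Z(-13, -3)) - 37664) = sqrt((64 + 2*(71/9)**2 + 129*(71/9)) - 37664) = sqrt((64 + 2*(5041/81) + 3053/3) - 37664) = sqrt((64 + 10082/81 + 3053/3) - 37664) = sqrt(97697/81 - 37664) = sqrt(-2953087/81) = I*sqrt(2953087)/9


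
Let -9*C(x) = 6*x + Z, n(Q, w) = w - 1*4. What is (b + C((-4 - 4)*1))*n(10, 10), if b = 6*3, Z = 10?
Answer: 400/3 ≈ 133.33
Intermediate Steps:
n(Q, w) = -4 + w (n(Q, w) = w - 4 = -4 + w)
b = 18
C(x) = -10/9 - 2*x/3 (C(x) = -(6*x + 10)/9 = -(10 + 6*x)/9 = -10/9 - 2*x/3)
(b + C((-4 - 4)*1))*n(10, 10) = (18 + (-10/9 - 2*(-4 - 4)/3))*(-4 + 10) = (18 + (-10/9 - (-16)/3))*6 = (18 + (-10/9 - ⅔*(-8)))*6 = (18 + (-10/9 + 16/3))*6 = (18 + 38/9)*6 = (200/9)*6 = 400/3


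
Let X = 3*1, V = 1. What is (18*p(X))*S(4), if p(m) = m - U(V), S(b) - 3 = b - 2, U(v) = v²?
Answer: 180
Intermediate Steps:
X = 3
S(b) = 1 + b (S(b) = 3 + (b - 2) = 3 + (-2 + b) = 1 + b)
p(m) = -1 + m (p(m) = m - 1*1² = m - 1*1 = m - 1 = -1 + m)
(18*p(X))*S(4) = (18*(-1 + 3))*(1 + 4) = (18*2)*5 = 36*5 = 180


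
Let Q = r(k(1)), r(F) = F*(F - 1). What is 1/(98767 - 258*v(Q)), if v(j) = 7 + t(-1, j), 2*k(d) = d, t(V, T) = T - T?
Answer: 1/96961 ≈ 1.0313e-5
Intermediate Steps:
t(V, T) = 0
k(d) = d/2
r(F) = F*(-1 + F)
Q = -1/4 (Q = ((1/2)*1)*(-1 + (1/2)*1) = (-1 + 1/2)/2 = (1/2)*(-1/2) = -1/4 ≈ -0.25000)
v(j) = 7 (v(j) = 7 + 0 = 7)
1/(98767 - 258*v(Q)) = 1/(98767 - 258*7) = 1/(98767 - 1806) = 1/96961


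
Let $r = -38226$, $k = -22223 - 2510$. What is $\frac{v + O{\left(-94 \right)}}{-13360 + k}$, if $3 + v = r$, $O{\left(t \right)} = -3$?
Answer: $\frac{38232}{38093} \approx 1.0036$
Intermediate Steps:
$k = -24733$
$v = -38229$ ($v = -3 - 38226 = -38229$)
$\frac{v + O{\left(-94 \right)}}{-13360 + k} = \frac{-38229 - 3}{-13360 - 24733} = - \frac{38232}{-38093} = \left(-38232\right) \left(- \frac{1}{38093}\right) = \frac{38232}{38093}$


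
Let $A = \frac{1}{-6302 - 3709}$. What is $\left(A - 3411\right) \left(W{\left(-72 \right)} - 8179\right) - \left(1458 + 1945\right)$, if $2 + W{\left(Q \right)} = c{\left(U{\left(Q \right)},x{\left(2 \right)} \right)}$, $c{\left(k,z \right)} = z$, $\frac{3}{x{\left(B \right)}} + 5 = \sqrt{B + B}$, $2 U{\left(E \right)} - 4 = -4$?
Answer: $\frac{279360957571}{10011} \approx 2.7905 \cdot 10^{7}$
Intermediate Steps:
$U{\left(E \right)} = 0$ ($U{\left(E \right)} = 2 + \frac{1}{2} \left(-4\right) = 2 - 2 = 0$)
$x{\left(B \right)} = \frac{3}{-5 + \sqrt{2} \sqrt{B}}$ ($x{\left(B \right)} = \frac{3}{-5 + \sqrt{B + B}} = \frac{3}{-5 + \sqrt{2 B}} = \frac{3}{-5 + \sqrt{2} \sqrt{B}}$)
$W{\left(Q \right)} = -3$ ($W{\left(Q \right)} = -2 + \frac{3}{-5 + \sqrt{2} \sqrt{2}} = -2 + \frac{3}{-5 + 2} = -2 + \frac{3}{-3} = -2 + 3 \left(- \frac{1}{3}\right) = -2 - 1 = -3$)
$A = - \frac{1}{10011}$ ($A = \frac{1}{-10011} = - \frac{1}{10011} \approx -9.989 \cdot 10^{-5}$)
$\left(A - 3411\right) \left(W{\left(-72 \right)} - 8179\right) - \left(1458 + 1945\right) = \left(- \frac{1}{10011} - 3411\right) \left(-3 - 8179\right) - \left(1458 + 1945\right) = \left(- \frac{34147522}{10011}\right) \left(-8182\right) - 3403 = \frac{279395025004}{10011} - 3403 = \frac{279360957571}{10011}$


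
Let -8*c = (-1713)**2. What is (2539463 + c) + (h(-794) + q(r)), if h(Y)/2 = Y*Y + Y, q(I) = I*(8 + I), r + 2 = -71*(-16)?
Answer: 37815831/8 ≈ 4.7270e+6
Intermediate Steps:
r = 1134 (r = -2 - 71*(-16) = -2 + 1136 = 1134)
h(Y) = 2*Y + 2*Y**2 (h(Y) = 2*(Y*Y + Y) = 2*(Y**2 + Y) = 2*(Y + Y**2) = 2*Y + 2*Y**2)
c = -2934369/8 (c = -1/8*(-1713)**2 = -1/8*2934369 = -2934369/8 ≈ -3.6680e+5)
(2539463 + c) + (h(-794) + q(r)) = (2539463 - 2934369/8) + (2*(-794)*(1 - 794) + 1134*(8 + 1134)) = 17381335/8 + (2*(-794)*(-793) + 1134*1142) = 17381335/8 + (1259284 + 1295028) = 17381335/8 + 2554312 = 37815831/8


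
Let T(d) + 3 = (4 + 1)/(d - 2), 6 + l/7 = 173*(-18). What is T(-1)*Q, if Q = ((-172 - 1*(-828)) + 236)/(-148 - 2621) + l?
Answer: 846661928/8307 ≈ 1.0192e+5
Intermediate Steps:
l = -21840 (l = -42 + 7*(173*(-18)) = -42 + 7*(-3114) = -42 - 21798 = -21840)
T(d) = -3 + 5/(-2 + d) (T(d) = -3 + (4 + 1)/(d - 2) = -3 + 5/(-2 + d))
Q = -60475852/2769 (Q = ((-172 - 1*(-828)) + 236)/(-148 - 2621) - 21840 = ((-172 + 828) + 236)/(-2769) - 21840 = (656 + 236)*(-1/2769) - 21840 = 892*(-1/2769) - 21840 = -892/2769 - 21840 = -60475852/2769 ≈ -21840.)
T(-1)*Q = ((11 - 3*(-1))/(-2 - 1))*(-60475852/2769) = ((11 + 3)/(-3))*(-60475852/2769) = -1/3*14*(-60475852/2769) = -14/3*(-60475852/2769) = 846661928/8307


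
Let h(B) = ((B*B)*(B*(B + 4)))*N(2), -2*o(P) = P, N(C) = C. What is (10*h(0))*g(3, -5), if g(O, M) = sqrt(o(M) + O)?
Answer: 0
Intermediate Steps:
o(P) = -P/2
g(O, M) = sqrt(O - M/2) (g(O, M) = sqrt(-M/2 + O) = sqrt(O - M/2))
h(B) = 2*B**3*(4 + B) (h(B) = ((B*B)*(B*(B + 4)))*2 = (B**2*(B*(4 + B)))*2 = (B**3*(4 + B))*2 = 2*B**3*(4 + B))
(10*h(0))*g(3, -5) = (10*(2*0**3*(4 + 0)))*(sqrt(-2*(-5) + 4*3)/2) = (10*(2*0*4))*(sqrt(10 + 12)/2) = (10*0)*(sqrt(22)/2) = 0*(sqrt(22)/2) = 0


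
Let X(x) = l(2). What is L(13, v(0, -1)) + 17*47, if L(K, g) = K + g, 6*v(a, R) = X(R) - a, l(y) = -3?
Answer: 1623/2 ≈ 811.50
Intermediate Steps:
X(x) = -3
v(a, R) = -½ - a/6 (v(a, R) = (-3 - a)/6 = -½ - a/6)
L(13, v(0, -1)) + 17*47 = (13 + (-½ - ⅙*0)) + 17*47 = (13 + (-½ + 0)) + 799 = (13 - ½) + 799 = 25/2 + 799 = 1623/2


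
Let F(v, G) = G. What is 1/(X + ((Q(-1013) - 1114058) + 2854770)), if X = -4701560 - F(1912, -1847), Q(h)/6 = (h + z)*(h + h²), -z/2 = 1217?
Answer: -1/21205235393 ≈ -4.7158e-11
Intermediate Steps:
z = -2434 (z = -2*1217 = -2434)
Q(h) = 6*(-2434 + h)*(h + h²) (Q(h) = 6*((h - 2434)*(h + h²)) = 6*((-2434 + h)*(h + h²)) = 6*(-2434 + h)*(h + h²))
X = -4699713 (X = -4701560 - 1*(-1847) = -4701560 + 1847 = -4699713)
1/(X + ((Q(-1013) - 1114058) + 2854770)) = 1/(-4699713 + ((6*(-1013)*(-2434 + (-1013)² - 2433*(-1013)) - 1114058) + 2854770)) = 1/(-4699713 + ((6*(-1013)*(-2434 + 1026169 + 2464629) - 1114058) + 2854770)) = 1/(-4699713 + ((6*(-1013)*3488364 - 1114058) + 2854770)) = 1/(-4699713 + ((-21202276392 - 1114058) + 2854770)) = 1/(-4699713 + (-21203390450 + 2854770)) = 1/(-4699713 - 21200535680) = 1/(-21205235393) = -1/21205235393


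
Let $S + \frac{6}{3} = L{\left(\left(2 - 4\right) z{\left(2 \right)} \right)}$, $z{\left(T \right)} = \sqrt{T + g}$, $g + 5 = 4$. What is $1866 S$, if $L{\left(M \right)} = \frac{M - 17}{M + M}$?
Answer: $\frac{10263}{2} \approx 5131.5$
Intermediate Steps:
$g = -1$ ($g = -5 + 4 = -1$)
$z{\left(T \right)} = \sqrt{-1 + T}$ ($z{\left(T \right)} = \sqrt{T - 1} = \sqrt{-1 + T}$)
$L{\left(M \right)} = \frac{-17 + M}{2 M}$
$S = \frac{11}{4}$ ($S = -2 + \frac{-17 + \left(2 - 4\right) \sqrt{-1 + 2}}{2 \left(2 - 4\right) \sqrt{-1 + 2}} = -2 + \frac{-17 - 2 \sqrt{1}}{2 \left(- 2 \sqrt{1}\right)} = -2 + \frac{-17 - 2}{2 \left(\left(-2\right) 1\right)} = -2 + \frac{-17 - 2}{2 \left(-2\right)} = -2 + \frac{1}{2} \left(- \frac{1}{2}\right) \left(-19\right) = -2 + \frac{19}{4} = \frac{11}{4} \approx 2.75$)
$1866 S = 1866 \cdot \frac{11}{4} = \frac{10263}{2}$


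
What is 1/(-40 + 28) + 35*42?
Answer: 17639/12 ≈ 1469.9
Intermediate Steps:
1/(-40 + 28) + 35*42 = 1/(-12) + 1470 = -1/12 + 1470 = 17639/12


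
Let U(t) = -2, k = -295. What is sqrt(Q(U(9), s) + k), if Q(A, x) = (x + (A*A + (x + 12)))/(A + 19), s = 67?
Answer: I*sqrt(82705)/17 ≈ 16.917*I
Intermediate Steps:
Q(A, x) = (12 + A**2 + 2*x)/(19 + A) (Q(A, x) = (x + (A**2 + (12 + x)))/(19 + A) = (x + (12 + x + A**2))/(19 + A) = (12 + A**2 + 2*x)/(19 + A))
sqrt(Q(U(9), s) + k) = sqrt((12 + (-2)**2 + 2*67)/(19 - 2) - 295) = sqrt((12 + 4 + 134)/17 - 295) = sqrt((1/17)*150 - 295) = sqrt(150/17 - 295) = sqrt(-4865/17) = I*sqrt(82705)/17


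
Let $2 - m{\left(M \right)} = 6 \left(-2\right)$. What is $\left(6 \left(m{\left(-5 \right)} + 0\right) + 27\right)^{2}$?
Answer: $12321$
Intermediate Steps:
$m{\left(M \right)} = 14$ ($m{\left(M \right)} = 2 - 6 \left(-2\right) = 2 - -12 = 2 + 12 = 14$)
$\left(6 \left(m{\left(-5 \right)} + 0\right) + 27\right)^{2} = \left(6 \left(14 + 0\right) + 27\right)^{2} = \left(6 \cdot 14 + 27\right)^{2} = \left(84 + 27\right)^{2} = 111^{2} = 12321$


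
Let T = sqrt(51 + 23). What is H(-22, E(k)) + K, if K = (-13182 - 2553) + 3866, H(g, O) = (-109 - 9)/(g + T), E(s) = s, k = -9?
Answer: -2431847/205 + 59*sqrt(74)/205 ≈ -11860.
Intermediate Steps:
T = sqrt(74) ≈ 8.6023
H(g, O) = -118/(g + sqrt(74)) (H(g, O) = (-109 - 9)/(g + sqrt(74)) = -118/(g + sqrt(74)))
K = -11869 (K = -15735 + 3866 = -11869)
H(-22, E(k)) + K = -118/(-22 + sqrt(74)) - 11869 = -11869 - 118/(-22 + sqrt(74))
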